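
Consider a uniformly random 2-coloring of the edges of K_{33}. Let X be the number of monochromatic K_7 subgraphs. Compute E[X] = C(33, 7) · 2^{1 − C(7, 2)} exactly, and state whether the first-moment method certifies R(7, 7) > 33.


E[X] = C(33, 7) · 2^{1 − 21} = 4272048 · 2^{−20} = 4272048/1048576.
As a reduced fraction: E[X] = 267003/65536 ≈ 4.074.
Is E[X] < 1? NO.
Since E[X] ≥ 1, the first-moment bound is inconclusive at n = 33; it does NOT by itself certify R(7, 7) > 33.

E[X] = 267003/65536 ≈ 4.074; E[X] ≥ 1; first-moment method inconclusive here.


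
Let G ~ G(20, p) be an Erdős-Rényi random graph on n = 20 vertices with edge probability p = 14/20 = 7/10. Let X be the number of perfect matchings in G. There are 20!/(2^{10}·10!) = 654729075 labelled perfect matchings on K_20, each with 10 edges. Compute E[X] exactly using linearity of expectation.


K_20 has 20!/(2^{10}·10!) = 654729075 labelled perfect matchings.
For each such perfect matching H, let X_H = 1 if all 10 edges of H are present in G. Then P[X_H = 1] = p^{10} = (7/10)^{10} = 282475249/10000000000.
By linearity: E[X] = Σ_H E[X_H] = 654729075 · p^{10} = 654729075 · 282475249/10000000000 = 7397790339526587/400000000.
Numerically: E[X] ≈ 1.8494e+07.

E[X] = 654729075 · (7/10)^{10} = 7397790339526587/400000000 ≈ 1.8494e+07.


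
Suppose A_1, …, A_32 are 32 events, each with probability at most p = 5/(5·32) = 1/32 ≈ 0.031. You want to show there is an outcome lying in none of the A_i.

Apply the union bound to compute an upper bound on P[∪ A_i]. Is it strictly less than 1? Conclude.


Union bound: P[∪_{i=1}^{32} A_i] ≤ Σ_i P[A_i] ≤ 32·p = 32·(1/32) = 1.
Numerically: 1 ≈ 1.000.
Is 1 < 1? NO.
Since the bound 1 is ≥ 1, the union bound is uninformative here; it does NOT by itself certify existence.

32·p = 1 ≈ 1.000; existence NOT certified by the union bound.


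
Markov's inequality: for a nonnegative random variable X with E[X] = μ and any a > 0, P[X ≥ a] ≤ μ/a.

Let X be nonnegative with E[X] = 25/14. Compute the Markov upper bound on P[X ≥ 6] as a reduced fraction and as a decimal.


μ = E[X] = 25/14, a = 6.
Markov: P[X ≥ 6] ≤ μ/a = (25/14)/6 = 25/84.
Numerically: ≈ 0.297619.
(Since a = 6 > μ = 1.785714, the bound 25/84 is < 1 and informative.)

P[X ≥ 6] ≤ 25/84 ≈ 0.297619.


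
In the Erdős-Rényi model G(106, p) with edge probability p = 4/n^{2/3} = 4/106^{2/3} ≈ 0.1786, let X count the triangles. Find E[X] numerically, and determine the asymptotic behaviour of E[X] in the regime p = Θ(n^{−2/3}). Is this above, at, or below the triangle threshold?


Number of potential triangles: C(106, 3) = 192920.
Each occurs with probability p³ ≈ (0.1786)³ ≈ 5.695977e-03.
By linearity: E[X] = C(106, 3)·p³ ≈ 192920 · 5.695977e-03 ≈ 1098.8679.
Since α = 2/3 < 1, p = c/n^{2/3} ≫ 1/n is above the triangle threshold p ~ 1/n. Asymptotically E[X] ~ (c³/6)·n^{3(1−α)} = (4³/6)·n^{1} → ∞; triangles are abundant w.h.p.

E[X] ≈ 1098.8679; in regime p = Θ(1/n^{2/3}) E[X] diverges (above the triangle threshold p ~ 1/n).


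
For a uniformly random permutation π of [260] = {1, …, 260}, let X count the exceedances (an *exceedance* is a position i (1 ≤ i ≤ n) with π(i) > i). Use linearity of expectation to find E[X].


Write X = Σ_{i=1}^{260} X_i, where X_i = 1_{π(i) > i}.
For each fixed i, π(i) is uniform over {1, …, 260} (marginal of a uniform permutation), so P[π(i) > i] = (n − i)/n. Summing: Σ_{i=1}^{260} (n − i)/n = (0 + 1 + … + 259)/260 = 260(260 − 1)/(2·260) = (260 − 1)/2.
Hence E[X] = Σ_{i=1}^{260} (260 − i)/260 = 259/2 ≈ 129.500000.

E[X] = 259/2 = 129.500000.


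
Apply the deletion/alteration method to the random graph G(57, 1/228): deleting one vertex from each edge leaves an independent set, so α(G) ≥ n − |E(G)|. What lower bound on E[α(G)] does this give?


E[|E(G)|] = C(57, 2)·p = 1596 · (1/228) = 7.
E[α(G)] ≥ n − E[|E(G)|] = 57 − 7 = 50.
Numerically: ≈ 50.000000.
(This is only a lower bound; the true E[α(G)] may be larger.)

E[α(G)] ≥ 50 ≈ 50.000000.


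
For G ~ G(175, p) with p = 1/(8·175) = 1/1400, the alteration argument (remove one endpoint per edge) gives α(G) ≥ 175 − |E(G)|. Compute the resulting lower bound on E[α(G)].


E[|E(G)|] = C(175, 2)·p = 15225 · (1/1400) = 87/8.
E[α(G)] ≥ n − E[|E(G)|] = 175 − 87/8 = 1313/8.
Numerically: ≈ 164.125.
(This is only a lower bound; the true E[α(G)] may be larger.)

E[α(G)] ≥ 1313/8 ≈ 164.125.


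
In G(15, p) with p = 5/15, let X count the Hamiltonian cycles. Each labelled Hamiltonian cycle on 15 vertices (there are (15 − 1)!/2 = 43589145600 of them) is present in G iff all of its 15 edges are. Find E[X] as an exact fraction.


K_15 has (15 − 1)!/2 = 43589145600 labelled Hamiltonian cycles.
For each such Hamiltonian cycle H, let X_H = 1 if all 15 edges of H are present in G. Then P[X_H = 1] = p^{15} = (1/3)^{15} = 1/14348907.
By linearity: E[X] = Σ_H E[X_H] = 43589145600 · p^{15} = 43589145600 · 1/14348907 = 179379200/59049.
Numerically: E[X] ≈ 3037.8.

E[X] = 43589145600 · (1/3)^{15} = 179379200/59049 ≈ 3037.8.


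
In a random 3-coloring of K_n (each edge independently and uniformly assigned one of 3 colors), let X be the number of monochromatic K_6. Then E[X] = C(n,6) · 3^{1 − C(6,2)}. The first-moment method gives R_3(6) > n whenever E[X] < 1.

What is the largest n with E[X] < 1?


We need C(n, 6) · 3^{1 − 15} < 1, i.e. C(n, 6) < 3^{15 − 1} = 4782969.
Check values of n near the boundary:
  n = 35: C(35, 6) = 1623160; 1623160 < 4782969? YES
  n = 36: C(36, 6) = 1947792; 1947792 < 4782969? YES
  n = 37: C(37, 6) = 2324784; 2324784 < 4782969? YES
  n = 38: C(38, 6) = 2760681; 2760681 < 4782969? YES
  n = 39: C(39, 6) = 3262623; 3262623 < 4782969? YES
  n = 40: C(40, 6) = 3838380; 3838380 < 4782969? YES
  n = 41: C(41, 6) = 4496388; 4496388 < 4782969? YES
  n = 42: C(42, 6) = 5245786; 5245786 < 4782969? NO
  n = 43: C(43, 6) = 6096454; 6096454 < 4782969? NO
The largest n with C(n, 6) < 4782969 is n = 41 (where E[X] = 1498796/1594323 ≈ 0.94008). Hence R_3(6) > 41, i.e. R_3(6) ≥ 42.

Largest n = 41; hence R_3(6) > 41.


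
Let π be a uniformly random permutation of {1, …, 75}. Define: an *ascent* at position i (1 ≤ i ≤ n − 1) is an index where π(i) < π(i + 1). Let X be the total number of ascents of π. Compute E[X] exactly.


Write X = Σ X_I over i = 1, …, 74, with X_I the indicator of one ascent.
There are 74 indicators.
For each fixed i, the pair (π(i), π(i+1)) is a uniformly random ordered pair of distinct values from {1, …, 75}; by symmetry P[π(i) < π(i+1)] = 1/2.
By linearity: E[X] = 74 · (1/2) = (75 − 1) · (1/2) = 37 ≈ 37.000000.

E[X] = 37 = 37.000000.


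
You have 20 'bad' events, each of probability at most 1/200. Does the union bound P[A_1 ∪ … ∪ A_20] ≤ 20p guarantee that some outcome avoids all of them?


Union bound: P[∪_{i=1}^{20} A_i] ≤ Σ_i P[A_i] ≤ 20·p = 20·(1/200) = 1/10.
Numerically: 1/10 ≈ 0.10000.
Is 1/10 < 1? YES.
Since P[∪ A_i] ≤ 1/10 < 1, the complement has P[∩ A_i^c] ≥ 1 − 1/10 = 9/10 > 0, so some outcome avoids every A_i.

20·p = 1/10 ≈ 0.10000; existence CERTIFIED by the union bound.


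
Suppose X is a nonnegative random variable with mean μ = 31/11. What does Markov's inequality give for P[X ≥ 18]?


μ = E[X] = 31/11, a = 18.
Markov: P[X ≥ 18] ≤ μ/a = (31/11)/18 = 31/198.
Numerically: ≈ 0.15657.
(Since a = 18 > μ = 2.81818, the bound 31/198 is < 1 and informative.)

P[X ≥ 18] ≤ 31/198 ≈ 0.15657.


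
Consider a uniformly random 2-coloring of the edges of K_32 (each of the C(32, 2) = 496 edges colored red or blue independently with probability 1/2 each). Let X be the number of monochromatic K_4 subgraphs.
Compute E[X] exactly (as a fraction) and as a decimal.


Let X = Σ_S X_S over the C(32, 4) = 35960 subsets S of size 4, where X_S = 1 if the K_4 on S is monochromatic.
For a fixed S, the K_4 on S has C(4, 2) = 6 edges. P[all 6 edges red] = (1/2)^6, and likewise for blue, so P[monochromatic] = 2·(1/2)^6 = 2^{1 − 6} = 1/32.
By linearity: E[X] = C(32, 4) · 2^{1 − 6} = 35960 · 1/32 = 4495/4.
Numerically: E[X] ≈ 1123.750.

E[X] = C(32,4)·2^(1−C(4,2)) = 4495/4 ≈ 1123.750.


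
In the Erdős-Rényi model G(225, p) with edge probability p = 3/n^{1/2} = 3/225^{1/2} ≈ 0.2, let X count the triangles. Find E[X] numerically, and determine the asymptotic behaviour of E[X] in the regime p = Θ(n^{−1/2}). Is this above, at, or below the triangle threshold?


Number of potential triangles: C(225, 3) = 1873200.
Each occurs with probability p³ ≈ (0.2)³ ≈ 8.00000e-03.
By linearity: E[X] = C(225, 3)·p³ ≈ 1873200 · 8.00000e-03 ≈ 14985.600.
Since α = 1/2 < 1, p = c/n^{1/2} ≫ 1/n is above the triangle threshold p ~ 1/n. Asymptotically E[X] ~ (c³/6)·n^{3(1−α)} = (3³/6)·n^{1.5} → ∞; triangles are abundant w.h.p.

E[X] ≈ 14985.600; in regime p = Θ(1/n^{1/2}) E[X] diverges (above the triangle threshold p ~ 1/n).


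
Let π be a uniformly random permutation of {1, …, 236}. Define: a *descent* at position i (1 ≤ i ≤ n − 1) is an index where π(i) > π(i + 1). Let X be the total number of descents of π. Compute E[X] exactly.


Write X = Σ X_I over i = 1, …, 235, with X_I the indicator of one descent.
There are 235 indicators.
For each fixed i, the pair (π(i), π(i+1)) is a uniformly random ordered pair of distinct values from {1, …, 236}; by symmetry P[π(i) > π(i+1)] = 1/2.
By linearity: E[X] = 235 · (1/2) = (236 − 1) · (1/2) = 235/2 ≈ 117.500000.

E[X] = 235/2 = 117.500000.


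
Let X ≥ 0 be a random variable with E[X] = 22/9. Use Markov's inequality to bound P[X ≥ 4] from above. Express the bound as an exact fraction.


μ = E[X] = 22/9, a = 4.
Markov: P[X ≥ 4] ≤ μ/a = (22/9)/4 = 11/18.
Numerically: ≈ 0.6111.
(Since a = 4 > μ = 2.4444, the bound 11/18 is < 1 and informative.)

P[X ≥ 4] ≤ 11/18 ≈ 0.6111.


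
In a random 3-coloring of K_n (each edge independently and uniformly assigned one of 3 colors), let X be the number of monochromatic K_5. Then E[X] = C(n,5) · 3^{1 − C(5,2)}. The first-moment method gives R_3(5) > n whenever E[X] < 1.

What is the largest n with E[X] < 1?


We need C(n, 5) · 3^{1 − 10} < 1, i.e. C(n, 5) < 3^{10 − 1} = 19683.
Check values of n near the boundary:
  n = 14: C(14, 5) = 2002; 2002 < 19683? YES
  n = 15: C(15, 5) = 3003; 3003 < 19683? YES
  n = 16: C(16, 5) = 4368; 4368 < 19683? YES
  n = 17: C(17, 5) = 6188; 6188 < 19683? YES
  n = 18: C(18, 5) = 8568; 8568 < 19683? YES
  n = 19: C(19, 5) = 11628; 11628 < 19683? YES
  n = 20: C(20, 5) = 15504; 15504 < 19683? YES
  n = 21: C(21, 5) = 20349; 20349 < 19683? NO
  n = 22: C(22, 5) = 26334; 26334 < 19683? NO
  n = 23: C(23, 5) = 33649; 33649 < 19683? NO
The largest n with C(n, 5) < 19683 is n = 20 (where E[X] = 5168/6561 ≈ 0.78768). Hence R_3(5) > 20, i.e. R_3(5) ≥ 21.

Largest n = 20; hence R_3(5) > 20.


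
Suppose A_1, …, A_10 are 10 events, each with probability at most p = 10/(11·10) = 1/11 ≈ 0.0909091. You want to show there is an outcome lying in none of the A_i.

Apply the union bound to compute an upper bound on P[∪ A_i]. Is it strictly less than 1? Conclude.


Union bound: P[∪_{i=1}^{10} A_i] ≤ Σ_i P[A_i] ≤ 10·p = 10·(1/11) = 10/11.
Numerically: 10/11 ≈ 0.9090909.
Is 10/11 < 1? YES.
Since P[∪ A_i] ≤ 10/11 < 1, the complement has P[∩ A_i^c] ≥ 1 − 10/11 = 1/11 > 0, so some outcome avoids every A_i.

10·p = 10/11 ≈ 0.9090909; existence CERTIFIED by the union bound.


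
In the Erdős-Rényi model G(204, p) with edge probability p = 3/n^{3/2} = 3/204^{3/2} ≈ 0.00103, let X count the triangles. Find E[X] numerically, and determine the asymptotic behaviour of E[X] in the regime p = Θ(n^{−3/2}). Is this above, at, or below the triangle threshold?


Number of potential triangles: C(204, 3) = 1394204.
Each occurs with probability p³ ≈ (0.00103)³ ≈ 1.091511e-09.
By linearity: E[X] = C(204, 3)·p³ ≈ 1394204 · 1.091511e-09 ≈ 0.0015.
Since α = 3/2 > 1, p = c/n^{3/2} = o(1/n) is below the triangle threshold p ~ 1/n. Asymptotically E[X] ~ (c³/6)·n^{3(1−α)} = (3³/6)·n^{-1.5} → 0, so by Markov's inequality G has no triangles w.h.p.

E[X] ≈ 0.0015; in regime p = Θ(1/n^{3/2}) E[X] tends to 0 (below the triangle threshold p ~ 1/n).


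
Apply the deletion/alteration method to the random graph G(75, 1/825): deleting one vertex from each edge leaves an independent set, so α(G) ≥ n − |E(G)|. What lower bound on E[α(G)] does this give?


E[|E(G)|] = C(75, 2)·p = 2775 · (1/825) = 37/11.
E[α(G)] ≥ n − E[|E(G)|] = 75 − 37/11 = 788/11.
Numerically: ≈ 71.636.
(This is only a lower bound; the true E[α(G)] may be larger.)

E[α(G)] ≥ 788/11 ≈ 71.636.


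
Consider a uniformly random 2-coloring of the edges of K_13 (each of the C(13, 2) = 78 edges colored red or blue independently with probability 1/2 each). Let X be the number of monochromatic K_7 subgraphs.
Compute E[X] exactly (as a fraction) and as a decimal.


Let X = Σ_S X_S over the C(13, 7) = 1716 subsets S of size 7, where X_S = 1 if the K_7 on S is monochromatic.
For a fixed S, the K_7 on S has C(7, 2) = 21 edges. P[all 21 edges red] = (1/2)^21, and likewise for blue, so P[monochromatic] = 2·(1/2)^21 = 2^{1 − 21} = 1/1048576.
Summing: E[X] = C(13, 7) · 2^{1 − 21} = 1716 · 1/1048576 = 429/262144.
Numerically: E[X] ≈ 0.001637.

E[X] = C(13,7)·2^(1−C(7,2)) = 429/262144 ≈ 0.001637.


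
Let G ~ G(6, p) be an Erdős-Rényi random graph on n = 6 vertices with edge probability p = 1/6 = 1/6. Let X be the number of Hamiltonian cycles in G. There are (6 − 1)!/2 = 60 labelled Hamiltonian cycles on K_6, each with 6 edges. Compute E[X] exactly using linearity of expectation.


K_6 has (6 − 1)!/2 = 60 labelled Hamiltonian cycles.
For each such Hamiltonian cycle H, let X_H = 1 if all 6 edges of H are present in G. Then P[X_H = 1] = p^{6} = (1/6)^{6} = 1/46656.
Summing the indicators: E[X] = Σ_H E[X_H] = 60 · p^{6} = 60 · 1/46656 = 5/3888.
Numerically: E[X] ≈ 0.001286.

E[X] = 60 · (1/6)^{6} = 5/3888 ≈ 0.001286.


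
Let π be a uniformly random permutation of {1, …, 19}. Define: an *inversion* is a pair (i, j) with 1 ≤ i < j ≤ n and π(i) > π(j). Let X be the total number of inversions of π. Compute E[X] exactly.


Write X = Σ X_I over the C(19, 2) = 171 pairs i < j, with X_I the indicator of one inversion.
There are 171 indicators.
For each fixed pair i < j, the values π(i) and π(j) are two distinct elements of {1, …, 19} in uniformly random order; by symmetry P[π(i) > π(j)] = 1/2.
By linearity: E[X] = 171 · (1/2) = C(19, 2) · (1/2) = 171/2 = 171/2 ≈ 85.50000.

E[X] = 171/2 = 85.50000.


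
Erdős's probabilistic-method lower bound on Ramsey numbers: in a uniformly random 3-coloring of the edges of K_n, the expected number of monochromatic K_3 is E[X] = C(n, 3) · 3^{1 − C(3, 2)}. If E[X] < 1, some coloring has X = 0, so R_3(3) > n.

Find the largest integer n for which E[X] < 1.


We need C(n, 3) · 3^{1 − 3} < 1, i.e. C(n, 3) < 3^{3 − 1} = 9.
Check values of n near the boundary:
  n = 3: C(3, 3) = 1; 1 < 9? YES
  n = 4: C(4, 3) = 4; 4 < 9? YES
  n = 5: C(5, 3) = 10; 10 < 9? NO
  n = 6: C(6, 3) = 20; 20 < 9? NO
The largest n with C(n, 3) < 9 is n = 4 (where E[X] = 4/9 ≈ 0.444). Hence R_3(3) > 4, i.e. R_3(3) ≥ 5.

Largest n = 4; hence R_3(3) > 4.


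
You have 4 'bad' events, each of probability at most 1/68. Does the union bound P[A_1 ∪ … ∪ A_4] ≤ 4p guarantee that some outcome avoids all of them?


Union bound: P[∪_{i=1}^{4} A_i] ≤ Σ_i P[A_i] ≤ 4·p = 4·(1/68) = 1/17.
Numerically: 1/17 ≈ 0.05882.
Is 1/17 < 1? YES.
Since P[∪ A_i] ≤ 1/17 < 1, the complement has P[∩ A_i^c] ≥ 1 − 1/17 = 16/17 > 0, so some outcome avoids every A_i.

4·p = 1/17 ≈ 0.05882; existence CERTIFIED by the union bound.


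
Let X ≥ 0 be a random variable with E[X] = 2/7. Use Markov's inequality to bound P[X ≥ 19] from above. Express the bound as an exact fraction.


μ = E[X] = 2/7, a = 19.
Markov: P[X ≥ 19] ≤ μ/a = (2/7)/19 = 2/133.
Numerically: ≈ 0.01504.
(Since a = 19 > μ = 0.28571, the bound 2/133 is < 1 and informative.)

P[X ≥ 19] ≤ 2/133 ≈ 0.01504.


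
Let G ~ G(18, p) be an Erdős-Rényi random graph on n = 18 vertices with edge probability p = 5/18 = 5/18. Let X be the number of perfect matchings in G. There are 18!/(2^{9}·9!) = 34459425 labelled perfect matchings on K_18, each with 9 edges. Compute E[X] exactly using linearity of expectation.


K_18 has 18!/(2^{9}·9!) = 34459425 labelled perfect matchings.
For each such perfect matching H, let X_H = 1 if all 9 edges of H are present in G. Then P[X_H = 1] = p^{9} = (5/18)^{9} = 1953125/198359290368.
By linearity: E[X] = Σ_H E[X_H] = 34459425 · p^{9} = 34459425 · 1953125/198359290368 = 830908203125/2448880128.
Numerically: E[X] ≈ 339.301.

E[X] = 34459425 · (5/18)^{9} = 830908203125/2448880128 ≈ 339.301.


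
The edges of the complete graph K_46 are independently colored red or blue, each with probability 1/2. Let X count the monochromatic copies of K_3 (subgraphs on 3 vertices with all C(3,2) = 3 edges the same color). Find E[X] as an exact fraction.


Let X = Σ_S X_S over the C(46, 3) = 15180 subsets S of size 3, where X_S = 1 if the K_3 on S is monochromatic.
For a fixed S, the K_3 on S has C(3, 2) = 3 edges. P[all 3 edges red] = (1/2)^3, and likewise for blue, so P[monochromatic] = 2·(1/2)^3 = 2^{1 − 3} = 1/4.
By linearity: E[X] = C(46, 3) · 2^{1 − 3} = 15180 · 1/4 = 3795.
Numerically: E[X] ≈ 3795.000000.

E[X] = C(46,3)·2^(1−C(3,2)) = 3795 ≈ 3795.000000.


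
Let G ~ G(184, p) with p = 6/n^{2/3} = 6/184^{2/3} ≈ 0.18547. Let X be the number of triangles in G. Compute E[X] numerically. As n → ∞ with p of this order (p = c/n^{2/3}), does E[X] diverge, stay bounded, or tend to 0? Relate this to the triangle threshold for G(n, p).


Number of potential triangles: C(184, 3) = 1021384.
Each occurs with probability p³ ≈ (0.18547)³ ≈ 6.3799622e-03.
By linearity: E[X] = C(184, 3)·p³ ≈ 1021384 · 6.3799622e-03 ≈ 6516.39130.
Since α = 2/3 < 1, p = c/n^{2/3} ≫ 1/n is above the triangle threshold p ~ 1/n. Asymptotically E[X] ~ (c³/6)·n^{3(1−α)} = (6³/6)·n^{1} → ∞; triangles are abundant w.h.p.

E[X] ≈ 6516.39130; in regime p = Θ(1/n^{2/3}) E[X] diverges (above the triangle threshold p ~ 1/n).


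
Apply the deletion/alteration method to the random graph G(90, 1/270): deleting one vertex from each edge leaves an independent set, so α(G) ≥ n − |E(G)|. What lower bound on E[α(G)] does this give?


E[|E(G)|] = C(90, 2)·p = 4005 · (1/270) = 89/6.
E[α(G)] ≥ n − E[|E(G)|] = 90 − 89/6 = 451/6.
Numerically: ≈ 75.167.
(This is only a lower bound; the true E[α(G)] may be larger.)

E[α(G)] ≥ 451/6 ≈ 75.167.


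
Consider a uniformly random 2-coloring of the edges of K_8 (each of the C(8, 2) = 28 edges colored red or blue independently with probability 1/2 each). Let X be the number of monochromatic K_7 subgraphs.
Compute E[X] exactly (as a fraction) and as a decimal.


Let X = Σ_S X_S over the C(8, 7) = 8 subsets S of size 7, where X_S = 1 if the K_7 on S is monochromatic.
For a fixed S, the K_7 on S has C(7, 2) = 21 edges. P[all 21 edges red] = (1/2)^21, and likewise for blue, so P[monochromatic] = 2·(1/2)^21 = 2^{1 − 21} = 1/1048576.
Summing: E[X] = C(8, 7) · 2^{1 − 21} = 8 · 1/1048576 = 1/131072.
Numerically: E[X] ≈ 0.0000.

E[X] = C(8,7)·2^(1−C(7,2)) = 1/131072 ≈ 0.0000.


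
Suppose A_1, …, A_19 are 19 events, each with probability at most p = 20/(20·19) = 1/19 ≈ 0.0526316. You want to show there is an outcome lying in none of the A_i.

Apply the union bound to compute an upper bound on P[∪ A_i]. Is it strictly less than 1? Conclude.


Union bound: P[∪_{i=1}^{19} A_i] ≤ Σ_i P[A_i] ≤ 19·p = 19·(1/19) = 1.
Numerically: 1 ≈ 1.0000000.
Is 1 < 1? NO.
Since the bound 1 is ≥ 1, the union bound is uninformative here; it does NOT by itself certify existence.

19·p = 1 ≈ 1.0000000; existence NOT certified by the union bound.


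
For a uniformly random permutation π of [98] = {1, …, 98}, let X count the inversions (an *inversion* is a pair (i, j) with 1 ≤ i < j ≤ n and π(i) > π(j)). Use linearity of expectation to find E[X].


Write X = Σ X_I over the C(98, 2) = 4753 pairs i < j, with X_I the indicator of one inversion.
There are 4753 indicators.
For each fixed pair i < j, the values π(i) and π(j) are two distinct elements of {1, …, 98} in uniformly random order; by symmetry P[π(i) > π(j)] = 1/2.
By linearity: E[X] = 4753 · (1/2) = C(98, 2) · (1/2) = 4753/2 = 4753/2 ≈ 2376.5000.

E[X] = 4753/2 = 2376.5000.


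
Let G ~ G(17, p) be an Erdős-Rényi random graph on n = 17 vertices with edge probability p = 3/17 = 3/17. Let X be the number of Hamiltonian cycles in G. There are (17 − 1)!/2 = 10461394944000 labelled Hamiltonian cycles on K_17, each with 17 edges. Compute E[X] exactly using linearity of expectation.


K_17 has (17 − 1)!/2 = 10461394944000 labelled Hamiltonian cycles.
For each such Hamiltonian cycle H, let X_H = 1 if all 17 edges of H are present in G. Then P[X_H = 1] = p^{17} = (3/17)^{17} = 129140163/827240261886336764177.
By linearity: E[X] = Σ_H E[X_H] = 10461394944000 · p^{17} = 10461394944000 · 129140163/827240261886336764177 = 1350986248275535872000/827240261886336764177.
Numerically: E[X] ≈ 1.6331.

E[X] = 10461394944000 · (3/17)^{17} = 1350986248275535872000/827240261886336764177 ≈ 1.6331.


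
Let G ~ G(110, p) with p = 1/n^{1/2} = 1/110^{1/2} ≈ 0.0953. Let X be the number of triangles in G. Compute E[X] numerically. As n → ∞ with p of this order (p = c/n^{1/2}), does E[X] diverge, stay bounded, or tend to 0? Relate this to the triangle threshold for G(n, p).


Number of potential triangles: C(110, 3) = 215820.
Each occurs with probability p³ ≈ (0.0953)³ ≈ 8.66784e-04.
By linearity: E[X] = C(110, 3)·p³ ≈ 215820 · 8.66784e-04 ≈ 187.069.
Since α = 1/2 < 1, p = c/n^{1/2} ≫ 1/n is above the triangle threshold p ~ 1/n. Asymptotically E[X] ~ (c³/6)·n^{3(1−α)} = (1³/6)·n^{1.5} → ∞; triangles are abundant w.h.p.

E[X] ≈ 187.069; in regime p = Θ(1/n^{1/2}) E[X] diverges (above the triangle threshold p ~ 1/n).


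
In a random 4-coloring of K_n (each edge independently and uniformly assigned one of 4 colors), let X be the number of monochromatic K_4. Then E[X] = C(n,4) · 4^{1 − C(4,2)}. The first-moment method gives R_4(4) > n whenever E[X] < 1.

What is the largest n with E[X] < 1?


We need C(n, 4) · 4^{1 − 6} < 1, i.e. C(n, 4) < 4^{6 − 1} = 1024.
Check values of n near the boundary:
  n = 9: C(9, 4) = 126; 126 < 1024? YES
  n = 10: C(10, 4) = 210; 210 < 1024? YES
  n = 11: C(11, 4) = 330; 330 < 1024? YES
  n = 12: C(12, 4) = 495; 495 < 1024? YES
  n = 13: C(13, 4) = 715; 715 < 1024? YES
  n = 14: C(14, 4) = 1001; 1001 < 1024? YES
  n = 15: C(15, 4) = 1365; 1365 < 1024? NO
  n = 16: C(16, 4) = 1820; 1820 < 1024? NO
  n = 17: C(17, 4) = 2380; 2380 < 1024? NO
The largest n with C(n, 4) < 1024 is n = 14 (where E[X] = 1001/1024 ≈ 0.97754). Hence R_4(4) > 14, i.e. R_4(4) ≥ 15.

Largest n = 14; hence R_4(4) > 14.


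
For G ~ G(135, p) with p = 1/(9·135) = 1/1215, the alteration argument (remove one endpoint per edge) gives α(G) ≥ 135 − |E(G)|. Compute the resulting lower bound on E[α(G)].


E[|E(G)|] = C(135, 2)·p = 9045 · (1/1215) = 67/9.
E[α(G)] ≥ n − E[|E(G)|] = 135 − 67/9 = 1148/9.
Numerically: ≈ 127.556.
(This is only a lower bound; the true E[α(G)] may be larger.)

E[α(G)] ≥ 1148/9 ≈ 127.556.


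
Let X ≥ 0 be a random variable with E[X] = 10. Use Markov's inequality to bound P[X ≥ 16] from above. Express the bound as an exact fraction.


μ = E[X] = 10, a = 16.
Markov: P[X ≥ 16] ≤ μ/a = (10)/16 = 5/8.
Numerically: ≈ 0.625000.
(Since a = 16 > μ = 10.000000, the bound 5/8 is < 1 and informative.)

P[X ≥ 16] ≤ 5/8 ≈ 0.625000.


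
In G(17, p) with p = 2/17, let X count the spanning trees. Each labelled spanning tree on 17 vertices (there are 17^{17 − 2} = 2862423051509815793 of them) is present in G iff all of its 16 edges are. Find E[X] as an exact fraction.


K_17 has 17^{17 − 2} = 2862423051509815793 labelled spanning trees.
For each such spanning tree H, let X_H = 1 if all 16 edges of H are present in G. Then P[X_H = 1] = p^{16} = (2/17)^{16} = 65536/48661191875666868481.
By linearity of expectation: E[X] = Σ_H E[X_H] = 2862423051509815793 · p^{16} = 2862423051509815793 · 65536/48661191875666868481 = 65536/17.
Numerically: E[X] ≈ 3.86e+03.

E[X] = 2862423051509815793 · (2/17)^{16} = 65536/17 ≈ 3.86e+03.


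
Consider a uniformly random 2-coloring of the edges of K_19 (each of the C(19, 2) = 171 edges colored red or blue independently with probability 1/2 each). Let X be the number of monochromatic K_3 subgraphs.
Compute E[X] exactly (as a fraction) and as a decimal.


Let X = Σ_S X_S over the C(19, 3) = 969 subsets S of size 3, where X_S = 1 if the K_3 on S is monochromatic.
For a fixed S, the K_3 on S has C(3, 2) = 3 edges. P[all 3 edges red] = (1/2)^3, and likewise for blue, so P[monochromatic] = 2·(1/2)^3 = 2^{1 − 3} = 1/4.
By linearity of expectation: E[X] = C(19, 3) · 2^{1 − 3} = 969 · 1/4 = 969/4.
Numerically: E[X] ≈ 242.25000.

E[X] = C(19,3)·2^(1−C(3,2)) = 969/4 ≈ 242.25000.


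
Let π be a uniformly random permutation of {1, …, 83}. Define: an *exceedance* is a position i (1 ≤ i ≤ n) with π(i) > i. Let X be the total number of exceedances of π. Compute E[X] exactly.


Write X = Σ_{i=1}^{83} X_i, where X_i = 1_{π(i) > i}.
For each fixed i, π(i) is uniform over {1, …, 83} (marginal of a uniform permutation), so P[π(i) > i] = (n − i)/n. Summing: Σ_{i=1}^{83} (n − i)/n = (0 + 1 + … + 82)/83 = 83(83 − 1)/(2·83) = (83 − 1)/2.
Hence E[X] = Σ_{i=1}^{83} (83 − i)/83 = 41 ≈ 41.000000.

E[X] = 41 = 41.000000.


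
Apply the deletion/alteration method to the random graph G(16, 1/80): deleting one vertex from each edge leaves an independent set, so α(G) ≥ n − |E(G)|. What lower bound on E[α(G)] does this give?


E[|E(G)|] = C(16, 2)·p = 120 · (1/80) = 3/2.
E[α(G)] ≥ n − E[|E(G)|] = 16 − 3/2 = 29/2.
Numerically: ≈ 14.500000.
(This is only a lower bound; the true E[α(G)] may be larger.)

E[α(G)] ≥ 29/2 ≈ 14.500000.


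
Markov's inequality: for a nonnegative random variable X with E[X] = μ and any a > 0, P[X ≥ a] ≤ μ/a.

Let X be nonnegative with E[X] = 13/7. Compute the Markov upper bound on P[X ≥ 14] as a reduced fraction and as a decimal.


μ = E[X] = 13/7, a = 14.
Markov: P[X ≥ 14] ≤ μ/a = (13/7)/14 = 13/98.
Numerically: ≈ 0.132653.
(Since a = 14 > μ = 1.857143, the bound 13/98 is < 1 and informative.)

P[X ≥ 14] ≤ 13/98 ≈ 0.132653.


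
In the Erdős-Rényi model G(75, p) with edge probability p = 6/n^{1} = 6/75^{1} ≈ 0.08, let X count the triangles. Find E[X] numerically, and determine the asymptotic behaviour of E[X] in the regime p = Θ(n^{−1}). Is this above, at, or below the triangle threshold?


Number of potential triangles: C(75, 3) = 67525.
Each occurs with probability p³ ≈ (0.08)³ ≈ 5.120000e-04.
By linearity: E[X] = C(75, 3)·p³ ≈ 67525 · 5.120000e-04 ≈ 34.5728.
Here α = 1, so p = 6/n is exactly at the triangle threshold p ~ 1/n. Asymptotically E[X] → c³/6 = 6³/6 = 36 ≈ 36.0000, a bounded constant. In this regime the triangle count is asymptotically Poisson(c³/6).

E[X] ≈ 34.5728; in regime p = Θ(1/n^{1}) E[X] stays bounded (at the triangle threshold p ~ 1/n).


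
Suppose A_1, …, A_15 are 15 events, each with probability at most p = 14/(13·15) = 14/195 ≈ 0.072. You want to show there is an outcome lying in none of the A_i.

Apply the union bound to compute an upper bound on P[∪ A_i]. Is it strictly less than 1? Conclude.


Union bound: P[∪_{i=1}^{15} A_i] ≤ Σ_i P[A_i] ≤ 15·p = 15·(14/195) = 14/13.
Numerically: 14/13 ≈ 1.077.
Is 14/13 < 1? NO.
Since the bound 14/13 is ≥ 1, the union bound is uninformative here; it does NOT by itself certify existence.

15·p = 14/13 ≈ 1.077; existence NOT certified by the union bound.


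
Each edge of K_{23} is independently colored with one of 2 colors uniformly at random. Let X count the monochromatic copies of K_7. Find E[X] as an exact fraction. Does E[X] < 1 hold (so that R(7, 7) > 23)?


E[X] = C(23, 7) · 2^{1 − 21} = 245157 · 2^{−20} = 245157/1048576.
As a reduced fraction: E[X] = 245157/1048576 ≈ 0.234.
Is E[X] < 1? YES.
Since E[X] < 1, there exists a 2-coloring of K_{23} with no monochromatic K_7; hence R(7, 7) > 23.

E[X] = 245157/1048576 ≈ 0.234; E[X] < 1, so R(7, 7) > 23.


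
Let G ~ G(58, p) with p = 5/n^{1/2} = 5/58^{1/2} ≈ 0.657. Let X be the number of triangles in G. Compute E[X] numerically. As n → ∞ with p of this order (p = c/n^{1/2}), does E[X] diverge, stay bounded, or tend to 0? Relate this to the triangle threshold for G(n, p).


Number of potential triangles: C(58, 3) = 30856.
Each occurs with probability p³ ≈ (0.657)³ ≈ 2.82988e-01.
By linearity: E[X] = C(58, 3)·p³ ≈ 30856 · 2.82988e-01 ≈ 8731.878.
Since α = 1/2 < 1, p = c/n^{1/2} ≫ 1/n is above the triangle threshold p ~ 1/n. Asymptotically E[X] ~ (c³/6)·n^{3(1−α)} = (5³/6)·n^{1.5} → ∞; triangles are abundant w.h.p.

E[X] ≈ 8731.878; in regime p = Θ(1/n^{1/2}) E[X] diverges (above the triangle threshold p ~ 1/n).


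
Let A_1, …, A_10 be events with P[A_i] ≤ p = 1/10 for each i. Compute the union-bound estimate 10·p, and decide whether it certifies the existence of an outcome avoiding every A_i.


Union bound: P[∪_{i=1}^{10} A_i] ≤ Σ_i P[A_i] ≤ 10·p = 10·(1/10) = 1.
Numerically: 1 ≈ 1.00000.
Is 1 < 1? NO.
Since the bound 1 is ≥ 1, the union bound is uninformative here; it does NOT by itself certify existence.

10·p = 1 ≈ 1.00000; existence NOT certified by the union bound.


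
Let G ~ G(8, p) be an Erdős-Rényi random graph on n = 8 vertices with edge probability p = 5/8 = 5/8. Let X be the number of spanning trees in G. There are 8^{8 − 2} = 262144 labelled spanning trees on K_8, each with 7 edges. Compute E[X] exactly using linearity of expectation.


K_8 has 8^{8 − 2} = 262144 labelled spanning trees.
For each such spanning tree H, let X_H = 1 if all 7 edges of H are present in G. Then P[X_H = 1] = p^{7} = (5/8)^{7} = 78125/2097152.
Summing the indicators: E[X] = Σ_H E[X_H] = 262144 · p^{7} = 262144 · 78125/2097152 = 78125/8.
Numerically: E[X] ≈ 9765.6.

E[X] = 262144 · (5/8)^{7} = 78125/8 ≈ 9765.6.


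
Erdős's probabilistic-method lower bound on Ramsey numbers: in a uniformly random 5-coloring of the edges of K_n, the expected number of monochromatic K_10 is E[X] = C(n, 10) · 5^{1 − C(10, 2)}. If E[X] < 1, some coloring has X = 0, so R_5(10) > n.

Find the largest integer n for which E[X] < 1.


We need C(n, 10) · 5^{1 − 45} < 1, i.e. C(n, 10) < 5^{45 − 1} = 5684341886080801486968994140625.
Check values of n near the boundary:
  n = 5390: C(5390, 10) = 5655833965919099070255434039753; 5655833965919099070255434039753 < 5684341886080801486968994140625? YES
  n = 5391: C(5391, 10) = 5666344714787188828795213697883; 5666344714787188828795213697883 < 5684341886080801486968994140625? YES
  n = 5392: C(5392, 10) = 5676873040158402483252283957448; 5676873040158402483252283957448 < 5684341886080801486968994140625? YES
  n = 5393: C(5393, 10) = 5687418968154238267170642278008; 5687418968154238267170642278008 < 5684341886080801486968994140625? NO
The largest n with C(n, 10) < 5684341886080801486968994140625 is n = 5392 (where E[X] = 5676873040158402483252283957448/5684341886080801486968994140625 ≈ 0.998686). Hence R_5(10) > 5392, i.e. R_5(10) ≥ 5393.

Largest n = 5392; hence R_5(10) > 5392.


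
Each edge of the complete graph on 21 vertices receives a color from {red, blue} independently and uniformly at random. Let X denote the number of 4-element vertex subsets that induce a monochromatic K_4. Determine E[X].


Let X = Σ_S X_S over the C(21, 4) = 5985 subsets S of size 4, where X_S = 1 if the K_4 on S is monochromatic.
For a fixed S, the K_4 on S has C(4, 2) = 6 edges. P[all 6 edges red] = (1/2)^6, and likewise for blue, so P[monochromatic] = 2·(1/2)^6 = 2^{1 − 6} = 1/32.
By linearity: E[X] = C(21, 4) · 2^{1 − 6} = 5985 · 1/32 = 5985/32.
Numerically: E[X] ≈ 187.031.

E[X] = C(21,4)·2^(1−C(4,2)) = 5985/32 ≈ 187.031.


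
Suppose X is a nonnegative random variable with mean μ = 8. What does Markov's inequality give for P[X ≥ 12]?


μ = E[X] = 8, a = 12.
Markov: P[X ≥ 12] ≤ μ/a = (8)/12 = 2/3.
Numerically: ≈ 0.666667.
(Since a = 12 > μ = 8.000000, the bound 2/3 is < 1 and informative.)

P[X ≥ 12] ≤ 2/3 ≈ 0.666667.


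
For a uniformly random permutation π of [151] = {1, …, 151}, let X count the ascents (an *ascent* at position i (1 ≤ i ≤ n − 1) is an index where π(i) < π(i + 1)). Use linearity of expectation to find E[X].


Write X = Σ X_I over i = 1, …, 150, with X_I the indicator of one ascent.
There are 150 indicators.
For each fixed i, the pair (π(i), π(i+1)) is a uniformly random ordered pair of distinct values from {1, …, 151}; by symmetry P[π(i) < π(i+1)] = 1/2.
By linearity: E[X] = 150 · (1/2) = (151 − 1) · (1/2) = 75 ≈ 75.000000.

E[X] = 75 = 75.000000.


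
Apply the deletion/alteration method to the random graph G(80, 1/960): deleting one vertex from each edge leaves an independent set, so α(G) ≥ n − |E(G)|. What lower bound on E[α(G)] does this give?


E[|E(G)|] = C(80, 2)·p = 3160 · (1/960) = 79/24.
E[α(G)] ≥ n − E[|E(G)|] = 80 − 79/24 = 1841/24.
Numerically: ≈ 76.70833.
(This is only a lower bound; the true E[α(G)] may be larger.)

E[α(G)] ≥ 1841/24 ≈ 76.70833.


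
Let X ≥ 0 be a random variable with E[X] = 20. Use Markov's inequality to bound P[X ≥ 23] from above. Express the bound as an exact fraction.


μ = E[X] = 20, a = 23.
Markov: P[X ≥ 23] ≤ μ/a = (20)/23 = 20/23.
Numerically: ≈ 0.869565.
(Since a = 23 > μ = 20.000000, the bound 20/23 is < 1 and informative.)

P[X ≥ 23] ≤ 20/23 ≈ 0.869565.


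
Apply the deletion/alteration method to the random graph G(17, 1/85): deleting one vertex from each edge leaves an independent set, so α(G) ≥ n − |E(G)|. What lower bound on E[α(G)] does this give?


E[|E(G)|] = C(17, 2)·p = 136 · (1/85) = 8/5.
E[α(G)] ≥ n − E[|E(G)|] = 17 − 8/5 = 77/5.
Numerically: ≈ 15.400000.
(This is only a lower bound; the true E[α(G)] may be larger.)

E[α(G)] ≥ 77/5 ≈ 15.400000.


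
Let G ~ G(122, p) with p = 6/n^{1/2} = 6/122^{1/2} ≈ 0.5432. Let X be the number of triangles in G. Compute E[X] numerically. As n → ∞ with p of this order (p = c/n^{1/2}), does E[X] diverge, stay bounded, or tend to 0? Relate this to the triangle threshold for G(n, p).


Number of potential triangles: C(122, 3) = 295240.
Each occurs with probability p³ ≈ (0.5432)³ ≈ 1.602928e-01.
By linearity: E[X] = C(122, 3)·p³ ≈ 295240 · 1.602928e-01 ≈ 47324.8452.
Since α = 1/2 < 1, p = c/n^{1/2} ≫ 1/n is above the triangle threshold p ~ 1/n. Asymptotically E[X] ~ (c³/6)·n^{3(1−α)} = (6³/6)·n^{1.5} → ∞; triangles are abundant w.h.p.

E[X] ≈ 47324.8452; in regime p = Θ(1/n^{1/2}) E[X] diverges (above the triangle threshold p ~ 1/n).


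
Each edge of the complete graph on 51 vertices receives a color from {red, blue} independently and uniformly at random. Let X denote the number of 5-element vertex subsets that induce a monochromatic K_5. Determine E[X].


Let X = Σ_S X_S over the C(51, 5) = 2349060 subsets S of size 5, where X_S = 1 if the K_5 on S is monochromatic.
For a fixed S, the K_5 on S has C(5, 2) = 10 edges. P[all 10 edges red] = (1/2)^10, and likewise for blue, so P[monochromatic] = 2·(1/2)^10 = 2^{1 − 10} = 1/512.
By linearity of expectation: E[X] = C(51, 5) · 2^{1 − 10} = 2349060 · 1/512 = 587265/128.
Numerically: E[X] ≈ 4588.007812.

E[X] = C(51,5)·2^(1−C(5,2)) = 587265/128 ≈ 4588.007812.


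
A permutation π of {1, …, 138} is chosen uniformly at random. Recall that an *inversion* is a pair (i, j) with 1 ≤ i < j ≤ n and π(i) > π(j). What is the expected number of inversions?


Write X = Σ X_I over the C(138, 2) = 9453 pairs i < j, with X_I the indicator of one inversion.
There are 9453 indicators.
For each fixed pair i < j, the values π(i) and π(j) are two distinct elements of {1, …, 138} in uniformly random order; by symmetry P[π(i) > π(j)] = 1/2.
By linearity: E[X] = 9453 · (1/2) = C(138, 2) · (1/2) = 9453/2 = 9453/2 ≈ 4726.500000.

E[X] = 9453/2 = 4726.500000.


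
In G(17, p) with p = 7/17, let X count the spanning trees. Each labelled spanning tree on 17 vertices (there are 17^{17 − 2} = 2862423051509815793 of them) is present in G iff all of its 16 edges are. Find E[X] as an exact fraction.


K_17 has 17^{17 − 2} = 2862423051509815793 labelled spanning trees.
For each such spanning tree H, let X_H = 1 if all 16 edges of H are present in G. Then P[X_H = 1] = p^{16} = (7/17)^{16} = 33232930569601/48661191875666868481.
Summing the indicators: E[X] = Σ_H E[X_H] = 2862423051509815793 · p^{16} = 2862423051509815793 · 33232930569601/48661191875666868481 = 33232930569601/17.
Numerically: E[X] ≈ 1.955e+12.

E[X] = 2862423051509815793 · (7/17)^{16} = 33232930569601/17 ≈ 1.955e+12.


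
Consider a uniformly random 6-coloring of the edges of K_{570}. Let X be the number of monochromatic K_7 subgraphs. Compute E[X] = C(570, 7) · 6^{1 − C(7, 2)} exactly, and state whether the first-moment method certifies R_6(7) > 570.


E[X] = C(570, 7) · 6^{1 − 21} = 3737936877831720 · 6^{−20} = 3737936877831720/3656158440062976.
As a reduced fraction: E[X] = 5768421107765/5642219814912 ≈ 1.022.
Is E[X] < 1? NO.
Since E[X] ≥ 1, the first-moment bound is inconclusive at n = 570; it does NOT by itself certify R_6(7) > 570.

E[X] = 5768421107765/5642219814912 ≈ 1.022; E[X] ≥ 1; first-moment method inconclusive here.


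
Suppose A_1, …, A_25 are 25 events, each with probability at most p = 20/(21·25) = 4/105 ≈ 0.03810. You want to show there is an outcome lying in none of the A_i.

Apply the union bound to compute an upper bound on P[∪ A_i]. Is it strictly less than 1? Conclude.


Union bound: P[∪_{i=1}^{25} A_i] ≤ Σ_i P[A_i] ≤ 25·p = 25·(4/105) = 20/21.
Numerically: 20/21 ≈ 0.95238.
Is 20/21 < 1? YES.
Since P[∪ A_i] ≤ 20/21 < 1, the complement has P[∩ A_i^c] ≥ 1 − 20/21 = 1/21 > 0, so some outcome avoids every A_i.

25·p = 20/21 ≈ 0.95238; existence CERTIFIED by the union bound.


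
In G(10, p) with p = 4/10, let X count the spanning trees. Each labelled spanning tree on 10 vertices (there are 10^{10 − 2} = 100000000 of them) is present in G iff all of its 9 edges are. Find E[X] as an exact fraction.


K_10 has 10^{10 − 2} = 100000000 labelled spanning trees.
For each such spanning tree H, let X_H = 1 if all 9 edges of H are present in G. Then P[X_H = 1] = p^{9} = (2/5)^{9} = 512/1953125.
By linearity: E[X] = Σ_H E[X_H] = 100000000 · p^{9} = 100000000 · 512/1953125 = 131072/5.
Numerically: E[X] ≈ 2.62e+04.

E[X] = 100000000 · (2/5)^{9} = 131072/5 ≈ 2.62e+04.


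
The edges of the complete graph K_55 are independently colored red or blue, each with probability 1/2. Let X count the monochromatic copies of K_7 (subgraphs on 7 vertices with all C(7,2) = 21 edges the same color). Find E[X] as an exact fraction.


Let X = Σ_S X_S over the C(55, 7) = 202927725 subsets S of size 7, where X_S = 1 if the K_7 on S is monochromatic.
For a fixed S, the K_7 on S has C(7, 2) = 21 edges. P[all 21 edges red] = (1/2)^21, and likewise for blue, so P[monochromatic] = 2·(1/2)^21 = 2^{1 − 21} = 1/1048576.
By linearity: E[X] = C(55, 7) · 2^{1 − 21} = 202927725 · 1/1048576 = 202927725/1048576.
Numerically: E[X] ≈ 193.52696.

E[X] = C(55,7)·2^(1−C(7,2)) = 202927725/1048576 ≈ 193.52696.
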